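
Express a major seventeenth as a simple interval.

M3

Each octave removed subtracts seven from the number: 17 − 14 = 3.
So a major seventeenth is 2 octaves plus a major third. The quality is unchanged.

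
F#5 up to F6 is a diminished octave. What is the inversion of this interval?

augmented 1st

Inverted interval numbers add to nine, so an octave pairs with a unison (8 + 1 = 9).
And diminished becomes augmented under inversion, so we get an augmented unison.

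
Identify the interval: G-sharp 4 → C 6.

diminished eleventh

G to C spans four letter names (G-A-B-C), plus an octave — that makes it an eleventh of some quality.
The perfect eleventh is 17 semitones; here we have 16, one semitone narrower: diminished.
(Equivalently, a compound diminished fourth: a diminished fourth plus an octave.)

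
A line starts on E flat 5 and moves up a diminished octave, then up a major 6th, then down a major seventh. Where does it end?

Eb5 up a diminished octave → Ebb6 (11 semitones).
A major sixth up from Ebb6 is Cb7.
Cb7 down a major seventh → Dbb6 (11 semitones).

D double-flat 6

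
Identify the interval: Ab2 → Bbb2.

A to B spans two letter names (A-B): a second.
Ab2 to Bbb2 is 1 semitone, a half step short of the major second (2), so this is minor.

minor second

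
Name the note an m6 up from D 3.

B flat 3

The sixth takes the letter from D up to B.
A minor sixth is 8 semitones; 8 semitones up from D3 gives Bb3.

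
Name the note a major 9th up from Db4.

The ninth's letter: D up two letter names plus an octave → E.
Moving 14 semitones up from Db4 (the size of a major ninth) reaches Eb5.

Eb5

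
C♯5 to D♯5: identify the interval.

M2

C to D spans two letter names (C-D), so the interval is some kind of second.
The major second spans 2 semitones, and C#5 to D#5 is exactly 2 semitones — so this is a major second.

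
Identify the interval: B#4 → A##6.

B to A spans seven letter names (B-C-D-E-F-G-A), plus an octave — that makes it a fourteenth of some quality.
B#4 to A##6 is 23 semitones, matching the major fourteenth exactly, so the quality is major.
(Equivalently, a compound major seventh: a major seventh plus an octave.)

major 14th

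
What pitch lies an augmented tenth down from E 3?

C flat 2

Three letters down from E (plus an octave) reaches C.
An augmented tenth is 17 semitones; 17 semitones down from E3 gives Cb2.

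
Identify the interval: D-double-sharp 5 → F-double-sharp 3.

Descending from D##5 to F##3 is the same interval as ascending F##3 to D##5.
F to D spans six letter names (F-G-A-B-C-D), plus an octave — that makes it a thirteenth of some quality.
Counting semitones, F##3→D##5 is 21, which is the major thirteenth.
(Equivalently, a compound major sixth: a major sixth plus an octave.)

major thirteenth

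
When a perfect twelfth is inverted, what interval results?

First reduce the compound perfect twelfth to its simple form, a perfect fifth.
Inverted interval numbers add to nine, so a fifth pairs with a fourth (5 + 4 = 9).
The quality also flips — perfect stays perfect — giving a perfect fourth.

perfect fourth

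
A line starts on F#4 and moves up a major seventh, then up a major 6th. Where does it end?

C##6

A major seventh up from F#4 is E#5.
E#5 up a major sixth → C##6 (9 semitones).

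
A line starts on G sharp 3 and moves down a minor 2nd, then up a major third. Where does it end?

A double-sharp 3

A minor second down from G#3 is F##3.
Up a major third from F##3: A##3 (4 semitones up).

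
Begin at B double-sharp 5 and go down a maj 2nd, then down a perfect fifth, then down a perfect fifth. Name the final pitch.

Down a major second from B##5: A##5 (2 semitones down).
A perfect fifth down from A##5 is D##5.
D##5 down a perfect fifth → G##4 (7 semitones).

G double-sharp 4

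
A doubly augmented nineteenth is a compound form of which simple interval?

Each octave removed subtracts seven from the number: 19 − 14 = 5.
Quality carries through unchanged, so the simple form is a doubly augmented fifth.

AA5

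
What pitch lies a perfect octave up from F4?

F5

The letter stays F (same as the start), shifted an octave up.
A perfect octave spans 12 semitones, so from F4 the target pitch is F5.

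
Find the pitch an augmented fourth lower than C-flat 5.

G-double-flat 4

Four letter names down from C: G.
Moving 6 semitones down from Cb5 (the size of an augmented fourth) reaches Gbb4.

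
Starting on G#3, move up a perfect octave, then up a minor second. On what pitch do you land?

A4

Up a perfect octave from G#3: G#4 (12 semitones up).
G#4 up a minor second → A4 (1 semitone).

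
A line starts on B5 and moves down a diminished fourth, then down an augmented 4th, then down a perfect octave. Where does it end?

C#4

B5 down a diminished fourth → F##5 (4 semitones).
F##5 down an augmented fourth → C#5 (6 semitones).
A perfect octave down from C#5 is C#4.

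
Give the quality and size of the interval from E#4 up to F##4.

E to F spans two letter names (E-F) — that makes it a second of some quality.
Counting semitones, E#4→F##4 is 2, which is the major second.

major second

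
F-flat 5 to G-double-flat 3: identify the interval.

Descending from Fb5 to Gbb3 is the same interval as ascending Gbb3 to Fb5.
G to F spans seven letter names (G-A-B-C-D-E-F), plus an octave: a fourteenth.
Counting semitones, Gbb3→Fb5 is 23, which is the major fourteenth.
(Equivalently, a compound major seventh: a major seventh plus an octave.)

major 14th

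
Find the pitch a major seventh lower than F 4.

G-flat 3

Counting seven letter names down from F lands on G.
A major seventh spans 11 semitones, so from F4 the target pitch is Gb3.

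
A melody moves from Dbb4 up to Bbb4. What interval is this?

D to B spans six letter names (D-E-F-G-A-B) — that makes it a sixth of some quality.
The major sixth spans 9 semitones, and Dbb4 to Bbb4 is exactly 9 semitones — so this is a major sixth.

major sixth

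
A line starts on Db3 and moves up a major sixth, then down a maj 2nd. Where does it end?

Db3 up a major sixth → Bb3 (9 semitones).
Bb3 down a major second → Ab3 (2 semitones).

Ab3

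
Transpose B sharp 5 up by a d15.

B 7

The letter stays B (same as the start), shifted two octaves up.
Moving 23 semitones up from B#5 (the size of a diminished fifteenth) reaches B7.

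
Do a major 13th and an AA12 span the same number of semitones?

Yes

A major thirteenth = 21 semitones = a doubly augmented twelfth; enharmonically equal.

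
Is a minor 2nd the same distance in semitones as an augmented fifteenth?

No

A minor second spans 1 semitone; an augmented fifteenth spans 25 semitones. They differ by 24.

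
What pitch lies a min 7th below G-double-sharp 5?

A-double-sharp 4

The seventh takes the letter from G down to A.
Moving 10 semitones down from G##5 (the size of a minor seventh) reaches A##4.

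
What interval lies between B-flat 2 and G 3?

B to G spans six letter names (B-C-D-E-F-G): a sixth.
Counting semitones, Bb2→G3 is 9, which is the major sixth.

major 6th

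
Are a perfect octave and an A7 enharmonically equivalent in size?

Yes

A perfect octave spans 12 semitones, and an augmented seventh also spans 12 semitones — they're enharmonic.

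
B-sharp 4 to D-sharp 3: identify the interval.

major thirteenth

Descending from B#4 to D#3 is the same interval as ascending D#3 to B#4.
D to B spans six letter names (D-E-F-G-A-B), plus an octave — that makes it a thirteenth of some quality.
Counting semitones, D#3→B#4 is 21, which is the major thirteenth.
(Equivalently, a compound major sixth: a major sixth plus an octave.)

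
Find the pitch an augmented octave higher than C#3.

C##4

An octave keeps the letter name C, an octave up from C.
Moving 13 semitones up from C#3 (the size of an augmented octave) reaches C##4.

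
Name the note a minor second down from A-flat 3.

G 3

Two letter names down from A: G.
A minor second is 1 semitone; 1 semitone down from Ab3 gives G3.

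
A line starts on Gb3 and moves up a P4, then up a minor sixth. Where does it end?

Abb4

Up a perfect fourth from Gb3: Cb4 (5 semitones up).
Cb4 up a minor sixth → Abb4 (8 semitones).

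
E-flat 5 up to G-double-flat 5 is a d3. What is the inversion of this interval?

A6

Interval numbers invert to sum to nine: 3 + 6 = 9, so a third inverts to a sixth.
Quality inverts too: diminished becomes augmented. That makes the inversion an augmented sixth.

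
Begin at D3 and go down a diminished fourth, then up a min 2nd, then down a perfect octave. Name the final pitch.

Down a diminished fourth from D3: A#2 (4 semitones down).
Up a minor second from A#2: B2 (1 semitone up).
Down a perfect octave from B2: B1 (12 semitones down).

B1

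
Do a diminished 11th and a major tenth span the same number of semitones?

Yes

Both span 16 semitones: a diminished eleventh and a major tenth are the same chromatic distance.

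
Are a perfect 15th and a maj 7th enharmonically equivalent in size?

No

A perfect fifteenth is 24 semitones but a major seventh is 11 semitones — different sizes.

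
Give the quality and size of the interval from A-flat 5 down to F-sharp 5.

Descending from Ab5 to F#5 is the same interval as ascending F#5 to Ab5.
F to A spans three letter names (F-G-A): a third.
The major third is 4 semitones; here we have 2, two semitones narrower: diminished.

diminished third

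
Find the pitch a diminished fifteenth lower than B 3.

B sharp 1

The letter stays B (same as the start), shifted two octaves down.
Moving 23 semitones down from B3 (the size of a diminished fifteenth) reaches B#1.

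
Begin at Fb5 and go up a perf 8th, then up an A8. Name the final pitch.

Fb5 up a perfect octave → Fb6 (12 semitones).
An augmented octave up from Fb6 is F7.

F7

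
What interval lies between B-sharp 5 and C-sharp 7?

B to C spans two letter names (B-C), plus an octave: a ninth.
At 13 semitones, B#5→C#7 falls one short of a major ninth: minor.
(Equivalently, a compound minor second: a minor second plus an octave.)

minor ninth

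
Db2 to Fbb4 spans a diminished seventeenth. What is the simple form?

Take out 2 octaves (14 from the number): 17 − 14 = 3.
That makes a diminished seventeenth a compound diminished third — 2 octaves plus a diminished third.

diminished 3rd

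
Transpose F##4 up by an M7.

Seven letter names up from F: E.
A major seventh is 11 semitones; 11 semitones up from F##4 gives E##5.

E##5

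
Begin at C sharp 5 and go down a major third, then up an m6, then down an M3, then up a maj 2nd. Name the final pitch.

E flat 5

C#5 down a major third → A4 (4 semitones).
Up a minor sixth from A4: F5 (8 semitones up).
F5 down a major third → Db5 (4 semitones).
Db5 up a major second → Eb5 (2 semitones).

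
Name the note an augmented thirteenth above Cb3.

A4

Counting six letter names plus an octave up from C lands on A.
An augmented thirteenth spans 22 semitones, so from Cb3 the target pitch is A4.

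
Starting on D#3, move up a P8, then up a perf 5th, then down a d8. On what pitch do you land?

Up a perfect octave from D#3: D#4 (12 semitones up).
Up a perfect fifth from D#4: A#4 (7 semitones up).
A diminished octave down from A#4 is A##3.

A##3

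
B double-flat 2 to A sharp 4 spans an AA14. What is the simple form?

Each octave removed subtracts seven from the number: 14 − 7 = 7.
That makes a doubly augmented fourteenth a compound doubly augmented seventh — an octave plus a doubly augmented seventh.

doubly augmented seventh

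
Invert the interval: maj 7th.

Interval numbers invert to sum to nine: 7 + 2 = 9, so a seventh inverts to a second.
And major becomes minor under inversion, so we get a minor second.

minor 2nd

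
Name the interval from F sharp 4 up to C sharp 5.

F to C spans five letter names (F-G-A-B-C): a fifth.
F#4 to C#5 is 7 semitones, matching the perfect fifth exactly, so the quality is perfect.

perfect 5th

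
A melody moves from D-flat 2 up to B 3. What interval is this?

D to B spans six letter names (D-E-F-G-A-B), plus an octave, so the interval is some kind of thirteenth.
A major thirteenth would be 21 semitones; Db2 to B3 is 22, one semitone wider, so the interval is augmented.
(Equivalently, a compound augmented sixth: an augmented sixth plus an octave.)

augmented thirteenth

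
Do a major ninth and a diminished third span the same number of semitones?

No

A major ninth is 14 semitones but a diminished third is 2 semitones — different sizes.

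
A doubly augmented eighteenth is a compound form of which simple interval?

doubly augmented fourth

Take out 2 octaves (14 from the number): 18 − 14 = 4.
Quality carries through unchanged, so the simple form is a doubly augmented fourth.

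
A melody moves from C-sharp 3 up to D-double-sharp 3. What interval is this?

C to D spans two letter names (C-D) — that makes it a second of some quality.
A major second would be 2 semitones; C#3 to D##3 is 3, one semitone wider, so the interval is augmented.

augmented second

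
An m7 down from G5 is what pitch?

The seventh takes the letter from G down to A.
A minor seventh is 10 semitones; 10 semitones down from G5 gives A4.

A4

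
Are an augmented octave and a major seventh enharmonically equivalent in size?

An augmented octave spans 13 semitones; a major seventh spans 11 semitones. They differ by 2.

No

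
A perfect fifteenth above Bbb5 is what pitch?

Bbb7

The letter stays B (same as the start), shifted two octaves up.
Moving 24 semitones up from Bbb5 (the size of a perfect fifteenth) reaches Bbb7.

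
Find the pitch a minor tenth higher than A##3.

The tenth's letter: A up three letter names plus an octave → C.
A minor tenth is 15 semitones; 15 semitones up from A##3 gives C##5.

C##5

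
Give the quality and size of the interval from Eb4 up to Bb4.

E to B spans five letter names (E-F-G-A-B): a fifth.
The perfect fifth spans 7 semitones, and Eb4 to Bb4 is exactly 7 semitones — so this is a perfect fifth.

perfect fifth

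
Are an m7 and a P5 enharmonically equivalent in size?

No

A minor seventh spans 10 semitones; a perfect fifth spans 7 semitones. They differ by 3.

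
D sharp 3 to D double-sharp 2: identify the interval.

Descending from D#3 to D##2 is the same interval as ascending D##2 to D#3.
D to D is the same letter name, plus an octave, so the interval is some kind of octave.
The perfect octave is 12 semitones; here we have 11, one semitone narrower: diminished.

diminished octave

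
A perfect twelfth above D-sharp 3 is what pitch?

A-sharp 4

The twelfth's letter: D up five letter names plus an octave → A.
A perfect twelfth spans 19 semitones, so from D#3 the target pitch is A#4.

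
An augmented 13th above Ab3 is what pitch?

F#5

The thirteenth's letter: A up six letter names plus an octave → F.
Moving 22 semitones up from Ab3 (the size of an augmented thirteenth) reaches F#5.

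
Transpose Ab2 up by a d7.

Gbb3

Seven letter names up from A: G.
Moving 9 semitones up from Ab2 (the size of a diminished seventh) reaches Gbb3.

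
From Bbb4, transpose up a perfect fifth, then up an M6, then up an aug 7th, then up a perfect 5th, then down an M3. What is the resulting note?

Bbb4 up a perfect fifth → Fb5 (7 semitones).
Up a major sixth from Fb5: Db6 (9 semitones up).
Db6 up an augmented seventh → C#7 (12 semitones).
C#7 up a perfect fifth → G#7 (7 semitones).
G#7 down a major third → E7 (4 semitones).

E7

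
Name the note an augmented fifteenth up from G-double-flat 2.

G-flat 4

For a fifteenth the letter name doesn't change: still G, two octaves up.
An augmented fifteenth is 25 semitones; 25 semitones up from Gbb2 gives Gb4.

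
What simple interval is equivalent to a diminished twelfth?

diminished fifth

Each octave removed subtracts seven from the number: 12 − 7 = 5.
So a diminished twelfth is an octave plus a diminished fifth. The quality is unchanged.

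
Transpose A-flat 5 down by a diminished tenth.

The tenth's letter: A down three letter names plus an octave → F.
A diminished tenth is 14 semitones; 14 semitones down from Ab5 gives F#4.

F-sharp 4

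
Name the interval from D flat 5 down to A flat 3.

perfect 11th

Descending from Db5 to Ab3 is the same interval as ascending Ab3 to Db5.
A to D spans four letter names (A-B-C-D), plus an octave — that makes it an eleventh of some quality.
Counting semitones, Ab3→Db5 is 17, which is the perfect eleventh.
(Equivalently, a compound perfect fourth: a perfect fourth plus an octave.)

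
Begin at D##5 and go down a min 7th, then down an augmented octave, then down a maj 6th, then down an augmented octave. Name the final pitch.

G1

A minor seventh down from D##5 is E##4.
An augmented octave down from E##4 is E#3.
Down a major sixth from E#3: G#2 (9 semitones down).
An augmented octave down from G#2 is G1.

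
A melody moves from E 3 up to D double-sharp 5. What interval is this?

A14

E to D spans seven letter names (E-F-G-A-B-C-D), plus an octave: a fourteenth.
A major fourteenth would be 23 semitones; E3 to D##5 is 24, one semitone wider, so the interval is augmented.
(Equivalently, a compound augmented seventh: an augmented seventh plus an octave.)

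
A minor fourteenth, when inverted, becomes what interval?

M2

First reduce the compound minor fourteenth to its simple form, a minor seventh.
The rule of nine gives the new number: 9 − 7 = 2, so a seventh becomes a second.
And minor becomes major under inversion, so we get a major second.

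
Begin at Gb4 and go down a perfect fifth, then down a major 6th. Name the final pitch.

Ebb3

Down a perfect fifth from Gb4: Cb4 (7 semitones down).
Down a major sixth from Cb4: Ebb3 (9 semitones down).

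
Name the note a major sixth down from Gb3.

Six letter names down from G: B.
A major sixth spans 9 semitones, so from Gb3 the target pitch is Bbb2.

Bbb2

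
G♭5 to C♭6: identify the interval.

G to C spans four letter names (G-A-B-C): a fourth.
Gb5 to Cb6 is 5 semitones, matching the perfect fourth exactly, so the quality is perfect.

perfect 4th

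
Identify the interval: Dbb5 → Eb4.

Descending from Dbb5 to Eb4 is the same interval as ascending Eb4 to Dbb5.
E to D spans seven letter names (E-F-G-A-B-C-D) — that makes it a seventh of some quality.
The major seventh is 11 semitones; here we have 9, two semitones narrower: diminished.

diminished seventh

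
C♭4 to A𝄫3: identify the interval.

major 3rd

Descending from Cb4 to Abb3 is the same interval as ascending Abb3 to Cb4.
A to C spans three letter names (A-B-C): a third.
The major third spans 4 semitones, and Abb3 to Cb4 is exactly 4 semitones — so this is a major third.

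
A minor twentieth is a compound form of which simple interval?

Subtracting seven from the interval number removes an octave: 20 − 14 = 6.
Quality carries through unchanged, so the simple form is a minor sixth.

minor sixth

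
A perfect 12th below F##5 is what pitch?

Five letters down from F (plus an octave) reaches B.
A perfect twelfth spans 19 semitones, so from F##5 the target pitch is B#3.

B#3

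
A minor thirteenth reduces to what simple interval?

m6

Take out an octave (7 from the number): 13 − 7 = 6.
Quality carries through unchanged, so the simple form is a minor sixth.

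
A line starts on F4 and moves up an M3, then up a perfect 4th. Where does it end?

D5

F4 up a major third → A4 (4 semitones).
A4 up a perfect fourth → D5 (5 semitones).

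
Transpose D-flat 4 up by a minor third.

F-flat 4

Three letter names up from D: F.
Moving 3 semitones up from Db4 (the size of a minor third) reaches Fb4.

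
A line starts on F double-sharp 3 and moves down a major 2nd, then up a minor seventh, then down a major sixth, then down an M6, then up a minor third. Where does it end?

C 3

F##3 down a major second → E#3 (2 semitones).
E#3 up a minor seventh → D#4 (10 semitones).
Down a major sixth from D#4: F#3 (9 semitones down).
F#3 down a major sixth → A2 (9 semitones).
Up a minor third from A2: C3 (3 semitones up).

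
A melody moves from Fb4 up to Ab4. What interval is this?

major third

F to A spans three letter names (F-G-A): a third.
Counting semitones, Fb4→Ab4 is 4, which is the major third.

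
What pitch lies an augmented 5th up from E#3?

B##3

Counting five letter names up from E lands on B.
An augmented fifth is 8 semitones; 8 semitones up from E#3 gives B##3.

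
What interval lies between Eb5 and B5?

augmented 5th

E to B spans five letter names (E-F-G-A-B): a fifth.
A perfect fifth would be 7 semitones; Eb5 to B5 is 8, one semitone wider, so the interval is augmented.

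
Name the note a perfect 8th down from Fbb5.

The letter stays F (same as the start), shifted an octave down.
A perfect octave spans 12 semitones, so from Fbb5 the target pitch is Fbb4.

Fbb4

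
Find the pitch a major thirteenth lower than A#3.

C#2

Six letters down from A (plus an octave) reaches C.
A major thirteenth spans 21 semitones, so from A#3 the target pitch is C#2.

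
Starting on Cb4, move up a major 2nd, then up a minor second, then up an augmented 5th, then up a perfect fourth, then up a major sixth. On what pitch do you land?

C6

Up a major second from Cb4: Db4 (2 semitones up).
Db4 up a minor second → Ebb4 (1 semitone).
An augmented fifth up from Ebb4 is Bb4.
Up a perfect fourth from Bb4: Eb5 (5 semitones up).
A major sixth up from Eb5 is C6.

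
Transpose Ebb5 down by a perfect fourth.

The fourth takes the letter from E down to B.
Moving 5 semitones down from Ebb5 (the size of a perfect fourth) reaches Bbb4.

Bbb4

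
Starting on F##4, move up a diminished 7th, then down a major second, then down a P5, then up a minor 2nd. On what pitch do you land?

F##4 up a diminished seventh → E5 (9 semitones).
Down a major second from E5: D5 (2 semitones down).
D5 down a perfect fifth → G4 (7 semitones).
G4 up a minor second → Ab4 (1 semitone).

Ab4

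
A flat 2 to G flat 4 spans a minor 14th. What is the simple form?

m7

Take out an octave (7 from the number): 14 − 7 = 7.
Quality carries through unchanged, so the simple form is a minor seventh.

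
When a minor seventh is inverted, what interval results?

Interval numbers invert to sum to nine: 7 + 2 = 9, so a seventh inverts to a second.
Quality inverts too: minor becomes major. That makes the inversion a major second.

major 2nd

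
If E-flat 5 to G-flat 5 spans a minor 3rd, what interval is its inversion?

Inverted interval numbers add to nine, so a third pairs with a sixth (3 + 6 = 9).
Quality inverts too: minor becomes major. That makes the inversion a major sixth.

M6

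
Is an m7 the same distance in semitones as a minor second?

10 semitones (minor seventh) vs 1 semitone (minor second): not equal.

No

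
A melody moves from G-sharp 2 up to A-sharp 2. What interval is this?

major second

G to A spans two letter names (G-A): a second.
G#2 to A#2 is 2 semitones, matching the major second exactly, so the quality is major.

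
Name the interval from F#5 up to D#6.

major sixth

F to D spans six letter names (F-G-A-B-C-D): a sixth.
F#5 to D#6 is 9 semitones, matching the major sixth exactly, so the quality is major.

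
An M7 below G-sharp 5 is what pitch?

A 4

The seventh takes the letter from G down to A.
Moving 11 semitones down from G#5 (the size of a major seventh) reaches A4.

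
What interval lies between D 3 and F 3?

minor 3rd

D to F spans three letter names (D-E-F): a third.
At 3 semitones, D3→F3 falls one short of a major third: minor.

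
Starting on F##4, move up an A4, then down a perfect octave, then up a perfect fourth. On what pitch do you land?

E##4

Up an augmented fourth from F##4: B##4 (6 semitones up).
A perfect octave down from B##4 is B##3.
A perfect fourth up from B##3 is E##4.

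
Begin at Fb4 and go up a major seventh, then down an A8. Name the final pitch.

A major seventh up from Fb4 is Eb5.
Eb5 down an augmented octave → Ebb4 (13 semitones).

Ebb4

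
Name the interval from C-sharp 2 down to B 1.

major second

Descending from C#2 to B1 is the same interval as ascending B1 to C#2.
B to C spans two letter names (B-C): a second.
The major second spans 2 semitones, and B1 to C#2 is exactly 2 semitones — so this is a major second.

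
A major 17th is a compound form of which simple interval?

Each octave removed subtracts seven from the number: 17 − 14 = 3.
That makes a major seventeenth a compound major third — 2 octaves plus a major third.

major third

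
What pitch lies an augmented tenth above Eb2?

G#3

Three letters up from E (plus an octave) reaches G.
An augmented tenth spans 17 semitones, so from Eb2 the target pitch is G#3.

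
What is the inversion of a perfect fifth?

The rule of nine gives the new number: 9 − 5 = 4, so a fifth becomes a fourth.
The quality also flips — perfect stays perfect — giving a perfect fourth.

perfect fourth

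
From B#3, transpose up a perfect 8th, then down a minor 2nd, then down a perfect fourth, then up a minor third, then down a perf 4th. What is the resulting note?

B#3 up a perfect octave → B#4 (12 semitones).
A minor second down from B#4 is A##4.
A perfect fourth down from A##4 is E##4.
Up a minor third from E##4: G##4 (3 semitones up).
A perfect fourth down from G##4 is D##4.

D##4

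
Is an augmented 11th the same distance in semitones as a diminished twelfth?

Yes

An augmented eleventh = 18 semitones = a diminished twelfth; enharmonically equal.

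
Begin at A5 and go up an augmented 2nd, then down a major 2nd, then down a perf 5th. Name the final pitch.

Up an augmented second from A5: B#5 (3 semitones up).
B#5 down a major second → A#5 (2 semitones).
A#5 down a perfect fifth → D#5 (7 semitones).

D#5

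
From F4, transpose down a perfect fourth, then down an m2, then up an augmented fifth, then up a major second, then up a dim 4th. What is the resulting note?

C#5

F4 down a perfect fourth → C4 (5 semitones).
A minor second down from C4 is B3.
B3 up an augmented fifth → F##4 (8 semitones).
A major second up from F##4 is G##4.
Up a diminished fourth from G##4: C#5 (4 semitones up).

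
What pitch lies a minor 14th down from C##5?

Seven letters down from C (plus an octave) reaches D.
Moving 22 semitones down from C##5 (the size of a minor fourteenth) reaches D##3.

D##3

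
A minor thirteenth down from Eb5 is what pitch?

G3

The thirteenth's letter: E down six letter names plus an octave → G.
A minor thirteenth spans 20 semitones, so from Eb5 the target pitch is G3.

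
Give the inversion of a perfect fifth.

perfect fourth

Interval numbers invert to sum to nine: 5 + 4 = 9, so a fifth inverts to a fourth.
The quality also flips — perfect stays perfect — giving a perfect fourth.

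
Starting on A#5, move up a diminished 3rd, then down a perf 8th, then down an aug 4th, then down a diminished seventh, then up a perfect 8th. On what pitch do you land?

A diminished third up from A#5 is C6.
A perfect octave down from C6 is C5.
Down an augmented fourth from C5: Gb4 (6 semitones down).
Down a diminished seventh from Gb4: A3 (9 semitones down).
A perfect octave up from A3 is A4.

A4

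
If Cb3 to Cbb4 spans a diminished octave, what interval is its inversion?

Interval numbers invert to sum to nine: 8 + 1 = 9, so an octave inverts to a unison.
Quality inverts too: diminished becomes augmented. That makes the inversion an augmented unison.

augmented 1st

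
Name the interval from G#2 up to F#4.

G to F spans seven letter names (G-A-B-C-D-E-F), plus an octave, so the interval is some kind of fourteenth.
A major fourteenth would be 23 semitones, but G#2 to F#4 is 22 — one semitone narrower, making it a minor fourteenth.
(Equivalently, a compound minor seventh: a minor seventh plus an octave.)

minor fourteenth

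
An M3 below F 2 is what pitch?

D-flat 2

Three letter names down from F: D.
Moving 4 semitones down from F2 (the size of a major third) reaches Db2.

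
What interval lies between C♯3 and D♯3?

M2

C to D spans two letter names (C-D), so the interval is some kind of second.
Counting semitones, C#3→D#3 is 2, which is the major second.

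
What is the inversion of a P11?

P5

First reduce the compound perfect eleventh to its simple form, a perfect fourth.
Interval numbers invert to sum to nine: 4 + 5 = 9, so a fourth inverts to a fifth.
The quality also flips — perfect stays perfect — giving a perfect fifth.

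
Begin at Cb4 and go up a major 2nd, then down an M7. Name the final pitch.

A major second up from Cb4 is Db4.
Down a major seventh from Db4: Ebb3 (11 semitones down).

Ebb3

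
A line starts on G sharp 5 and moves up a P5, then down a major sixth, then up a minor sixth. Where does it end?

D 6

Up a perfect fifth from G#5: D#6 (7 semitones up).
Down a major sixth from D#6: F#5 (9 semitones down).
Up a minor sixth from F#5: D6 (8 semitones up).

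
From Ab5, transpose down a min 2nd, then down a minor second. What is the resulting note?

F#5

Down a minor second from Ab5: G5 (1 semitone down).
A minor second down from G5 is F#5.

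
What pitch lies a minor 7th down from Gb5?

Counting seven letter names down from G lands on A.
A minor seventh is 10 semitones; 10 semitones down from Gb5 gives Ab4.

Ab4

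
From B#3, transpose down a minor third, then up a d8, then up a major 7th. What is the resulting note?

B#3 down a minor third → G##3 (3 semitones).
A diminished octave up from G##3 is G#4.
A major seventh up from G#4 is F##5.

F##5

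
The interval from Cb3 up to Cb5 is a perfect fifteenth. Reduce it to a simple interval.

P8

Take out an octave (7 from the number): 15 − 7 = 8.
That makes a perfect fifteenth a compound perfect octave — an octave plus a perfect octave.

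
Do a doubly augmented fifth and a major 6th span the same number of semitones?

A doubly augmented fifth spans 9 semitones, and a major sixth also spans 9 semitones — they're enharmonic.

Yes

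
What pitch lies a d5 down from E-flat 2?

Five letter names down from E: A.
Moving 6 semitones down from Eb2 (the size of a diminished fifth) reaches A1.

A 1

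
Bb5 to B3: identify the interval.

Descending from Bb5 to B3 is the same interval as ascending B3 to Bb5.
B to B is the same letter name, plus 2 octaves: a fifteenth.
The perfect fifteenth is 24 semitones; here we have 23, one semitone narrower: diminished.
(Equivalently, a compound diminished octave: a diminished octave plus an octave.)

diminished 15th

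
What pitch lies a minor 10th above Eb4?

Gb5

Three letters up from E (plus an octave) reaches G.
A minor tenth is 15 semitones; 15 semitones up from Eb4 gives Gb5.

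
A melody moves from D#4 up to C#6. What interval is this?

D to C spans seven letter names (D-E-F-G-A-B-C), plus an octave: a fourteenth.
D#4 to C#6 is 22 semitones, a half step short of the major fourteenth (23), so this is minor.
(Equivalently, a compound minor seventh: a minor seventh plus an octave.)

m14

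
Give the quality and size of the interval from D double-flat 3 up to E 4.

doubly augmented 9th

D to E spans two letter names (D-E), plus an octave, so the interval is some kind of ninth.
Dbb3 to E4 spans 16 semitones — two semitones wider than the major ninth (14) — giving a doubly augmented ninth.
(Equivalently, a compound doubly augmented second: a doubly augmented second plus an octave.)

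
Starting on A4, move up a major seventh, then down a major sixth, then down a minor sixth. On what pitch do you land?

D#4

A4 up a major seventh → G#5 (11 semitones).
G#5 down a major sixth → B4 (9 semitones).
B4 down a minor sixth → D#4 (8 semitones).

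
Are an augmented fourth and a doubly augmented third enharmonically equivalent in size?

Yes

Both span 6 semitones: an augmented fourth and a doubly augmented third are the same chromatic distance.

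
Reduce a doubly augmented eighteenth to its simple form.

doubly augmented fourth

Take out 2 octaves (14 from the number): 18 − 14 = 4.
That makes a doubly augmented eighteenth a compound doubly augmented fourth — 2 octaves plus a doubly augmented fourth.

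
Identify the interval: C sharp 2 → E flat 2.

diminished third

C to E spans three letter names (C-D-E), so the interval is some kind of third.
The major third is 4 semitones; here we have 2, two semitones narrower: diminished.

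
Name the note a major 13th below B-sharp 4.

D-sharp 3

The thirteenth's letter: B down six letter names plus an octave → D.
A major thirteenth spans 21 semitones, so from B#4 the target pitch is D#3.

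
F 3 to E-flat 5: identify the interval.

m14

F to E spans seven letter names (F-G-A-B-C-D-E), plus an octave — that makes it a fourteenth of some quality.
F3 to Eb5 is 22 semitones, a half step short of the major fourteenth (23), so this is minor.
(Equivalently, a compound minor seventh: a minor seventh plus an octave.)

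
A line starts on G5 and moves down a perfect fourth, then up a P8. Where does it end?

D6

A perfect fourth down from G5 is D5.
Up a perfect octave from D5: D6 (12 semitones up).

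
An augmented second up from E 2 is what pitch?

The second takes the letter from E up to F.
Moving 3 semitones up from E2 (the size of an augmented second) reaches F##2.

F double-sharp 2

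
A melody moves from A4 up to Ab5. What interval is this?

d8

A to A is the same letter name, plus an octave — that makes it an octave of some quality.
The perfect octave is 12 semitones; here we have 11, one semitone narrower: diminished.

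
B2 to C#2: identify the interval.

Descending from B2 to C#2 is the same interval as ascending C#2 to B2.
C to B spans seven letter names (C-D-E-F-G-A-B): a seventh.
A major seventh would be 11 semitones, but C#2 to B2 is 10 — one semitone narrower, making it a minor seventh.

m7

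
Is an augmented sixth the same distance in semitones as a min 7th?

An augmented sixth spans 10 semitones, and a minor seventh also spans 10 semitones — they're enharmonic.

Yes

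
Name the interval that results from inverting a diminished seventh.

A2

Inverted interval numbers add to nine, so a seventh pairs with a second (7 + 2 = 9).
And diminished becomes augmented under inversion, so we get an augmented second.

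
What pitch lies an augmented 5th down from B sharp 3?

E 3

The fifth takes the letter from B down to E.
An augmented fifth is 8 semitones; 8 semitones down from B#3 gives E3.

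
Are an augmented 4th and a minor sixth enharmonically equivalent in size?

An augmented fourth is 6 semitones but a minor sixth is 8 semitones — different sizes.

No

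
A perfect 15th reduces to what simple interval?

perfect octave

Take out an octave (7 from the number): 15 − 7 = 8.
So a perfect fifteenth is an octave plus a perfect octave. The quality is unchanged.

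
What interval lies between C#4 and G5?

C to G spans five letter names (C-D-E-F-G), plus an octave: a twelfth.
C#4 to G5 spans 18 semitones — one semitone narrower than the perfect twelfth (19) — giving a diminished twelfth.
(Equivalently, a compound diminished fifth: a diminished fifth plus an octave.)

diminished twelfth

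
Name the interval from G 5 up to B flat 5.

minor third

G to B spans three letter names (G-A-B), so the interval is some kind of third.
G5 to Bb5 is 3 semitones, a half step short of the major third (4), so this is minor.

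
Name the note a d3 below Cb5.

A4

The third takes the letter from C down to A.
A diminished third spans 2 semitones, so from Cb5 the target pitch is A4.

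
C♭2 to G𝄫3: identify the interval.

C to G spans five letter names (C-D-E-F-G), plus an octave: a twelfth.
A perfect twelfth would be 19 semitones; Cb2 to Gbb3 is 18, one semitone narrower, so the interval is diminished.
(Equivalently, a compound diminished fifth: a diminished fifth plus an octave.)

diminished twelfth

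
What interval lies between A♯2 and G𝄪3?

A to G spans seven letter names (A-B-C-D-E-F-G) — that makes it a seventh of some quality.
Counting semitones, A#2→G##3 is 11, which is the major seventh.

major 7th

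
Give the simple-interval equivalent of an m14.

minor seventh

Each octave removed subtracts seven from the number: 14 − 7 = 7.
So a minor fourteenth is an octave plus a minor seventh. The quality is unchanged.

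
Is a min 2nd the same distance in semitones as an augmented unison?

Both span 1 semitone: a minor second and an augmented unison are the same chromatic distance.

Yes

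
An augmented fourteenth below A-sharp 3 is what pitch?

Counting seven letter names plus an octave down from A lands on B.
An augmented fourteenth is 24 semitones; 24 semitones down from A#3 gives Bb1.

B-flat 1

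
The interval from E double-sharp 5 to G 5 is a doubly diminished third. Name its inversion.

Inverted interval numbers add to nine, so a third pairs with a sixth (3 + 6 = 9).
Quality inverts too: doubly diminished becomes doubly augmented. That makes the inversion a doubly augmented sixth.

doubly augmented 6th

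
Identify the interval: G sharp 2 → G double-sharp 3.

G to G is the same letter name, plus an octave — that makes it an octave of some quality.
The perfect octave is 12 semitones; here we have 13, one semitone wider: augmented.

augmented octave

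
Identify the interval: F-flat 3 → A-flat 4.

major 10th

F to A spans three letter names (F-G-A), plus an octave, so the interval is some kind of tenth.
The major tenth spans 16 semitones, and Fb3 to Ab4 is exactly 16 semitones — so this is a major tenth.
(Equivalently, a compound major third: a major third plus an octave.)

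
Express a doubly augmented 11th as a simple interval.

Each octave removed subtracts seven from the number: 11 − 7 = 4.
Quality carries through unchanged, so the simple form is a doubly augmented fourth.

doubly augmented fourth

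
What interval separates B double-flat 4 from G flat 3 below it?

Descending from Bbb4 to Gb3 is the same interval as ascending Gb3 to Bbb4.
G to B spans three letter names (G-A-B), plus an octave — that makes it a tenth of some quality.
Gb3 to Bbb4 is 15 semitones, a half step short of the major tenth (16), so this is minor.
(Equivalently, a compound minor third: a minor third plus an octave.)

minor tenth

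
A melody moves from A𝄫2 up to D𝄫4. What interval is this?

perfect eleventh

A to D spans four letter names (A-B-C-D), plus an octave: an eleventh.
Counting semitones, Abb2→Dbb4 is 17, which is the perfect eleventh.
(Equivalently, a compound perfect fourth: a perfect fourth plus an octave.)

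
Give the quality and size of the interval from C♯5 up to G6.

C to G spans five letter names (C-D-E-F-G), plus an octave — that makes it a twelfth of some quality.
The perfect twelfth is 19 semitones; here we have 18, one semitone narrower: diminished.
(Equivalently, a compound diminished fifth: a diminished fifth plus an octave.)

diminished twelfth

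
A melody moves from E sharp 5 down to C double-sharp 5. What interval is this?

m3

Descending from E#5 to C##5 is the same interval as ascending C##5 to E#5.
C to E spans three letter names (C-D-E) — that makes it a third of some quality.
At 3 semitones, C##5→E#5 falls one short of a major third: minor.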